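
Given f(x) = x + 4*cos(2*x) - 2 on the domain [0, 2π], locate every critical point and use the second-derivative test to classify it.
f'(x) = 1 - 8*sin(2*x)

Solve f'(x) = 0 on [0, 2π]:
  f'(x) = 0 ⇔ sin(2*x) = 1/8, i.e. 2*x = arcsin(1/8) + 2nπ or 2*x = π − arcsin(1/8) + 2nπ; keep the solutions lying in [0, 2π].
  ⇒ x = asin(1/8)/2 ≈ 0.0627, -asin(1/8)/2 + pi/2 ≈ 1.5081, asin(1/8)/2 + pi ≈ 3.2043, -asin(1/8)/2 + 3*pi/2 ≈ 4.6497

f''(x) = -16*cos(2*x)
Second-derivative test at each critical point:
  f''(0.0627) = -15.8745 < 0 → local maximum
  f''(1.5081) = 15.8745 > 0 → local minimum
  f''(3.2043) = -15.8745 < 0 → local maximum
  f''(4.6497) = 15.8745 > 0 → local minimum

Critical points: x = asin(1/8)/2 ≈ 0.0627 (local maximum); x = -asin(1/8)/2 + pi/2 ≈ 1.5081 (local minimum); x = asin(1/8)/2 + pi ≈ 3.2043 (local maximum); x = -asin(1/8)/2 + 3*pi/2 ≈ 4.6497 (local minimum)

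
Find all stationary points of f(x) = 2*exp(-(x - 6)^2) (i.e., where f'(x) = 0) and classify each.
f'(x) = 4*(6 - x)*exp(-(x - 6)^2)

Solve f'(x) = 0:
  f'(x) = (24 - 4*x)·exp(-(x - 6)^2) and exp(-(x - 6)^2) > 0 for every x, so f'(x) = 0 ⇔ 24 - 4*x = 0.
  Factor: 24 - 4*x = -4*(x - 6) = 0.
  ⇒ x = 6

f''(x) = 4*(2*(x - 6)^2 - 1)*exp(-(x - 6)^2)
Second-derivative test at each critical point:
  f''(6) = -4 < 0 → local maximum

Critical points: x = 6 (local maximum)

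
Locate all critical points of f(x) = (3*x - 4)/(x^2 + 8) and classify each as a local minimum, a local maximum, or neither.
f'(x) = (-3*x^2 + 8*x + 24)/(x^4 + 16*x^2 + 64)

Solve f'(x) = 0:
  f'(x) = -(3*x^2 - 8*x - 24)/(x^2 + 8)^2; the denominator is positive wherever f is defined, so f'(x) = 0 ⇔ -3*x^2 + 8*x + 24 = 0.
  3*x^2 - 8*x - 24 = 0 has no rational roots; quadratic formula: x = (8 ± √352)/6.
  ⇒ x = 4/3 - 2*sqrt(22)/3 ≈ -1.7936, 4/3 + 2*sqrt(22)/3 ≈ 4.4603

f''(x) = 2*(4*x^2*(3*x - 4) + (4 - 9*x)*(x^2 + 8))/(x^2 + 8)^3
Second-derivative test at each critical point:
  f''(-1.7936) = 0.1491 > 0 → local minimum
  f''(4.4603) = -0.0241 < 0 → local maximum

Critical points: x = 4/3 - 2*sqrt(22)/3 ≈ -1.7936 (local minimum); x = 4/3 + 2*sqrt(22)/3 ≈ 4.4603 (local maximum)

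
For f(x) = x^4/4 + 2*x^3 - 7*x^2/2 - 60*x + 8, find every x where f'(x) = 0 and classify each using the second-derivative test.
f'(x) = x^3 + 6*x^2 - 7*x - 60

Solve f'(x) = 0:
  Factor: x^3 + 6*x^2 - 7*x - 60 = (x - 3)*(x + 4)*(x + 5) = 0.
  ⇒ x = -5, -4, 3

f''(x) = 3*x^2 + 12*x - 7
Second-derivative test at each critical point:
  f''(-5) = 8 > 0 → local minimum
  f''(-4) = -7 < 0 → local maximum
  f''(3) = 56 > 0 → local minimum

Critical points: x = -5 (local minimum); x = -4 (local maximum); x = 3 (local minimum)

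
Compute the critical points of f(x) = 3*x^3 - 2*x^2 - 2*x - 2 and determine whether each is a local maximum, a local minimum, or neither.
f'(x) = 9*x^2 - 4*x - 2

Solve f'(x) = 0:
  9*x^2 - 4*x - 2 = 0 has no rational roots; quadratic formula: x = (4 ± √88)/18.
  ⇒ x = 2/9 - sqrt(22)/9 ≈ -0.2989, 2/9 + sqrt(22)/9 ≈ 0.7434

f''(x) = 18*x - 4
Second-derivative test at each critical point:
  f''(-0.2989) = -9.3808 < 0 → local maximum
  f''(0.7434) = 9.3808 > 0 → local minimum

Critical points: x = 2/9 - sqrt(22)/9 ≈ -0.2989 (local maximum); x = 2/9 + sqrt(22)/9 ≈ 0.7434 (local minimum)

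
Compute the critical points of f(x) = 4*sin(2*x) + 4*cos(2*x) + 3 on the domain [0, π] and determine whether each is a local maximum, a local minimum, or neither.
f'(x) = 8*sqrt(2)*cos(2*x + pi/4)

Solve f'(x) = 0 on [0, π]:
  f'(x) = 0 ⇔ 4*cos(2*x) = 4*sin(2*x) ⇔ tan(2*x) = 1, i.e. 2*x = arctan(1) + nπ; keep the solutions lying in [0, π].
  ⇒ x = pi/8 ≈ 0.3927, 5*pi/8 ≈ 1.9635

f''(x) = -16*sqrt(2)*sin(2*x + pi/4)
Second-derivative test at each critical point:
  f''(0.3927) = -22.6274 < 0 → local maximum
  f''(1.9635) = 22.6274 > 0 → local minimum

Critical points: x = pi/8 ≈ 0.3927 (local maximum); x = 5*pi/8 ≈ 1.9635 (local minimum)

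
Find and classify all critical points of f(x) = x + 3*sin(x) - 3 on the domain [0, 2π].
f'(x) = 3*cos(x) + 1

Solve f'(x) = 0 on [0, 2π]:
  f'(x) = 0 ⇔ cos(x) = -1/3, i.e. x = ±arccos(-1/3) + 2nπ; keep the solutions lying in [0, 2π].
  ⇒ x = acos(-1/3) ≈ 1.9106, -acos(-1/3) + 2*pi ≈ 4.3726

f''(x) = -3*sin(x)
Second-derivative test at each critical point:
  f''(1.9106) = -2.8284 < 0 → local maximum
  f''(4.3726) = 2.8284 > 0 → local minimum

Critical points: x = acos(-1/3) ≈ 1.9106 (local maximum); x = -acos(-1/3) + 2*pi ≈ 4.3726 (local minimum)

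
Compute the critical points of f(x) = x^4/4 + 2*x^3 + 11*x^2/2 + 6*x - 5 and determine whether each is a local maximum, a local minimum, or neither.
f'(x) = x^3 + 6*x^2 + 11*x + 6

Solve f'(x) = 0:
  Factor: x^3 + 6*x^2 + 11*x + 6 = (x + 1)*(x + 2)*(x + 3) = 0.
  ⇒ x = -3, -2, -1

f''(x) = 3*x^2 + 12*x + 11
Second-derivative test at each critical point:
  f''(-3) = 2 > 0 → local minimum
  f''(-2) = -1 < 0 → local maximum
  f''(-1) = 2 > 0 → local minimum

Critical points: x = -3 (local minimum); x = -2 (local maximum); x = -1 (local minimum)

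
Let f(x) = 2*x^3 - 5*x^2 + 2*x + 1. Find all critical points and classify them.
f'(x) = 6*x^2 - 10*x + 2

Solve f'(x) = 0:
  Factor: 6*x^2 - 10*x + 2 = 2*(3*x^2 - 5*x + 1); 3*x^2 - 5*x + 1 = 0 has no rational roots; quadratic formula: x = (5 ± √13)/6.
  ⇒ x = 5/6 - sqrt(13)/6 ≈ 0.2324, sqrt(13)/6 + 5/6 ≈ 1.4343

f''(x) = 12*x - 10
Second-derivative test at each critical point:
  f''(0.2324) = -7.2111 < 0 → local maximum
  f''(1.4343) = 7.2111 > 0 → local minimum

Critical points: x = 5/6 - sqrt(13)/6 ≈ 0.2324 (local maximum); x = sqrt(13)/6 + 5/6 ≈ 1.4343 (local minimum)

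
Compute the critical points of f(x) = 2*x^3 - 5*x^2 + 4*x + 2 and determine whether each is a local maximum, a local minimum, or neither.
f'(x) = 6*x^2 - 10*x + 4

Solve f'(x) = 0:
  Factor: 6*x^2 - 10*x + 4 = 2*(x - 1)*(3*x - 2) = 0.
  ⇒ x = 2/3, 1

f''(x) = 12*x - 10
Second-derivative test at each critical point:
  f''(2/3) = -2 < 0 → local maximum
  f''(1) = 2 > 0 → local minimum

Critical points: x = 2/3 (local maximum); x = 1 (local minimum)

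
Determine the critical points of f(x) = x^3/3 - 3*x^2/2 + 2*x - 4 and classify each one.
f'(x) = x^2 - 3*x + 2

Solve f'(x) = 0:
  Factor: x^2 - 3*x + 2 = (x - 2)*(x - 1) = 0.
  ⇒ x = 1, 2

f''(x) = 2*x - 3
Second-derivative test at each critical point:
  f''(1) = -1 < 0 → local maximum
  f''(2) = 1 > 0 → local minimum

Critical points: x = 1 (local maximum); x = 2 (local minimum)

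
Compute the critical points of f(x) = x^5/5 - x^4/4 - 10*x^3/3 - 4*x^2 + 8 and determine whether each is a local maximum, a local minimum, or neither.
f'(x) = x*(x^3 - x^2 - 10*x - 8)

Solve f'(x) = 0:
  Factor: x^4 - x^3 - 10*x^2 - 8*x = x*(x - 4)*(x + 1)*(x + 2) = 0.
  ⇒ x = -2, -1, 0, 4

f''(x) = 4*x^3 - 3*x^2 - 20*x - 8
Second-derivative test at each critical point:
  f''(-2) = -12 < 0 → local maximum
  f''(-1) = 5 > 0 → local minimum
  f''(0) = -8 < 0 → local maximum
  f''(4) = 120 > 0 → local minimum

Critical points: x = -2 (local maximum); x = -1 (local minimum); x = 0 (local maximum); x = 4 (local minimum)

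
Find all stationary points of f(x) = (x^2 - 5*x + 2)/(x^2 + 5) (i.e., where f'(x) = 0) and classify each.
f'(x) = (5*x^2 + 6*x - 25)/(x^4 + 10*x^2 + 25)

Solve f'(x) = 0:
  f'(x) = (5*x^2 + 6*x - 25)/(x^2 + 5)^2; the denominator is positive wherever f is defined, so f'(x) = 0 ⇔ 5*x^2 + 6*x - 25 = 0.
  5*x^2 + 6*x - 25 = 0 has no rational roots; quadratic formula: x = (-6 ± √536)/10.
  ⇒ x = -sqrt(134)/5 - 3/5 ≈ -2.9152, -3/5 + sqrt(134)/5 ≈ 1.7152

f''(x) = 2*(-5*x^3 - 9*x^2 + 75*x + 15)/(x^6 + 15*x^4 + 75*x^2 + 125)
Second-derivative test at each critical point:
  f''(-2.9152) = -0.1271 < 0 → local maximum
  f''(1.7152) = 0.3671 > 0 → local minimum

Critical points: x = -sqrt(134)/5 - 3/5 ≈ -2.9152 (local maximum); x = -3/5 + sqrt(134)/5 ≈ 1.7152 (local minimum)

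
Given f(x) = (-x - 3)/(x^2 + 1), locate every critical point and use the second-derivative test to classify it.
f'(x) = (-x^2 + 2*x*(x + 3) - 1)/(x^2 + 1)^2

Solve f'(x) = 0:
  f'(x) = (x^2 + 6*x - 1)/(x^2 + 1)^2; the denominator is positive wherever f is defined, so f'(x) = 0 ⇔ x^2 + 6*x - 1 = 0.
  x^2 + 6*x - 1 = 0 has no rational roots; quadratic formula: x = (-6 ± √40)/2.
  ⇒ x = -sqrt(10) - 3 ≈ -6.1623, -3 + sqrt(10) ≈ 0.1623

f''(x) = 2*(-4*x^2*(x + 3) + 3*(x + 1)*(x^2 + 1))/(x^2 + 1)^3
Second-derivative test at each critical point:
  f''(-6.1623) = -0.0042 < 0 → local maximum
  f''(0.1623) = 6.0042 > 0 → local minimum

Critical points: x = -sqrt(10) - 3 ≈ -6.1623 (local maximum); x = -3 + sqrt(10) ≈ 0.1623 (local minimum)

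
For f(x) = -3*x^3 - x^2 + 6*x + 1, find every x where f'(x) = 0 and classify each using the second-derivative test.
f'(x) = -9*x^2 - 2*x + 6

Solve f'(x) = 0:
  9*x^2 + 2*x - 6 = 0 has no rational roots; quadratic formula: x = (-2 ± √220)/18.
  ⇒ x = -sqrt(55)/9 - 1/9 ≈ -0.9351, -1/9 + sqrt(55)/9 ≈ 0.7129

f''(x) = -18*x - 2
Second-derivative test at each critical point:
  f''(-0.9351) = 14.8324 > 0 → local minimum
  f''(0.7129) = -14.8324 < 0 → local maximum

Critical points: x = -sqrt(55)/9 - 1/9 ≈ -0.9351 (local minimum); x = -1/9 + sqrt(55)/9 ≈ 0.7129 (local maximum)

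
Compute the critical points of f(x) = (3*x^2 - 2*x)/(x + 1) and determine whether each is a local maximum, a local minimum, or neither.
f'(x) = (3*x^2 + 6*x - 2)/(x^2 + 2*x + 1)

Solve f'(x) = 0:
  f'(x) = (3*x^2 + 6*x - 2)/(x + 1)^2; the denominator is positive wherever f is defined, so f'(x) = 0 ⇔ 3*x^2 + 6*x - 2 = 0.
  3*x^2 + 6*x - 2 = 0 has no rational roots; quadratic formula: x = (-6 ± √60)/6.
  ⇒ x = -sqrt(15)/3 - 1 ≈ -2.2910, -1 + sqrt(15)/3 ≈ 0.2910

f''(x) = 10/(x^3 + 3*x^2 + 3*x + 1)
Second-derivative test at each critical point:
  f''(-2.2910) = -4.6476 < 0 → local maximum
  f''(0.2910) = 4.6476 > 0 → local minimum

Critical points: x = -sqrt(15)/3 - 1 ≈ -2.2910 (local maximum); x = -1 + sqrt(15)/3 ≈ 0.2910 (local minimum)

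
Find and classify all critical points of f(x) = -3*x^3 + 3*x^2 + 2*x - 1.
f'(x) = -9*x^2 + 6*x + 2

Solve f'(x) = 0:
  9*x^2 - 6*x - 2 = 0 has no rational roots; quadratic formula: x = (6 ± √108)/18.
  ⇒ x = 1/3 - sqrt(3)/3 ≈ -0.2440, 1/3 + sqrt(3)/3 ≈ 0.9107

f''(x) = 6 - 18*x
Second-derivative test at each critical point:
  f''(-0.2440) = 10.3923 > 0 → local minimum
  f''(0.9107) = -10.3923 < 0 → local maximum

Critical points: x = 1/3 - sqrt(3)/3 ≈ -0.2440 (local minimum); x = 1/3 + sqrt(3)/3 ≈ 0.9107 (local maximum)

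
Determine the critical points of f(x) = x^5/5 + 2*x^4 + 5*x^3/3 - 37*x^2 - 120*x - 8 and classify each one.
f'(x) = x^4 + 8*x^3 + 5*x^2 - 74*x - 120

Solve f'(x) = 0:
  Factor: x^4 + 8*x^3 + 5*x^2 - 74*x - 120 = (x - 3)*(x + 2)*(x + 4)*(x + 5) = 0.
  ⇒ x = -5, -4, -2, 3

f''(x) = 4*x^3 + 24*x^2 + 10*x - 74
Second-derivative test at each critical point:
  f''(-5) = -24 < 0 → local maximum
  f''(-4) = 14 > 0 → local minimum
  f''(-2) = -30 < 0 → local maximum
  f''(3) = 280 > 0 → local minimum

Critical points: x = -5 (local maximum); x = -4 (local minimum); x = -2 (local maximum); x = 3 (local minimum)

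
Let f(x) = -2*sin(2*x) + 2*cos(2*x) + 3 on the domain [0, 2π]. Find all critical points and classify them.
f'(x) = -4*sqrt(2)*sin(2*x + pi/4)

Solve f'(x) = 0 on [0, 2π]:
  f'(x) = 0 ⇔ -2*cos(2*x) = 2*sin(2*x) ⇔ tan(2*x) = -1, i.e. 2*x = arctan(-1) + nπ; keep the solutions lying in [0, 2π].
  ⇒ x = 3*pi/8 ≈ 1.1781, 7*pi/8 ≈ 2.7489, 11*pi/8 ≈ 4.3197, 15*pi/8 ≈ 5.8905

f''(x) = -8*sqrt(2)*cos(2*x + pi/4)
Second-derivative test at each critical point:
  f''(1.1781) = 11.3137 > 0 → local minimum
  f''(2.7489) = -11.3137 < 0 → local maximum
  f''(4.3197) = 11.3137 > 0 → local minimum
  f''(5.8905) = -11.3137 < 0 → local maximum

Critical points: x = 3*pi/8 ≈ 1.1781 (local minimum); x = 7*pi/8 ≈ 2.7489 (local maximum); x = 11*pi/8 ≈ 4.3197 (local minimum); x = 15*pi/8 ≈ 5.8905 (local maximum)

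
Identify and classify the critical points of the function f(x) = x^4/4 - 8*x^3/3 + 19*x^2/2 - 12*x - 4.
f'(x) = x^3 - 8*x^2 + 19*x - 12

Solve f'(x) = 0:
  Factor: x^3 - 8*x^2 + 19*x - 12 = (x - 4)*(x - 3)*(x - 1) = 0.
  ⇒ x = 1, 3, 4

f''(x) = 3*x^2 - 16*x + 19
Second-derivative test at each critical point:
  f''(1) = 6 > 0 → local minimum
  f''(3) = -2 < 0 → local maximum
  f''(4) = 3 > 0 → local minimum

Critical points: x = 1 (local minimum); x = 3 (local maximum); x = 4 (local minimum)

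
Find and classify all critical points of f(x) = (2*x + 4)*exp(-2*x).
f'(x) = 2*(-2*x - 3)*exp(-2*x)

Solve f'(x) = 0:
  f'(x) = (-4*x - 6)·exp(-2*x) and exp(-2*x) > 0 for every x, so f'(x) = 0 ⇔ -4*x - 6 = 0.
  Factor: -4*x - 6 = -2*(2*x + 3) = 0.
  ⇒ x = -3/2

f''(x) = 8*(x + 1)*exp(-2*x)
Second-derivative test at each critical point:
  f''(-3/2) = -80.3421 < 0 → local maximum

Critical points: x = -3/2 (local maximum)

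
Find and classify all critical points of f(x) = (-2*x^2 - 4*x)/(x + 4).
f'(x) = 2*(-x^2 - 8*x - 8)/(x^2 + 8*x + 16)

Solve f'(x) = 0:
  f'(x) = -2*(x^2 + 8*x + 8)/(x + 4)^2; the denominator is positive wherever f is defined, so f'(x) = 0 ⇔ -2*x^2 - 16*x - 16 = 0.
  Factor: -2*x^2 - 16*x - 16 = -2*(x^2 + 8*x + 8); x^2 + 8*x + 8 = 0 has no rational roots; quadratic formula: x = (-8 ± √32)/2.
  ⇒ x = -4 - 2*sqrt(2) ≈ -6.8284, -4 + 2*sqrt(2) ≈ -1.1716

f''(x) = -32/(x^3 + 12*x^2 + 48*x + 64)
Second-derivative test at each critical point:
  f''(-6.8284) = 1.4142 > 0 → local minimum
  f''(-1.1716) = -1.4142 < 0 → local maximum

Critical points: x = -4 - 2*sqrt(2) ≈ -6.8284 (local minimum); x = -4 + 2*sqrt(2) ≈ -1.1716 (local maximum)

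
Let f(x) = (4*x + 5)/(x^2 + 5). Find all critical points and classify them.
f'(x) = 2*(-2*x^2 - 5*x + 10)/(x^4 + 10*x^2 + 25)

Solve f'(x) = 0:
  f'(x) = -2*(2*x^2 + 5*x - 10)/(x^2 + 5)^2; the denominator is positive wherever f is defined, so f'(x) = 0 ⇔ -4*x^2 - 10*x + 20 = 0.
  Factor: -4*x^2 - 10*x + 20 = -2*(2*x^2 + 5*x - 10); 2*x^2 + 5*x - 10 = 0 has no rational roots; quadratic formula: x = (-5 ± √105)/4.
  ⇒ x = -sqrt(105)/4 - 5/4 ≈ -3.8117, -5/4 + sqrt(105)/4 ≈ 1.3117

f''(x) = 2*(4*x^2*(4*x + 5) - (12*x + 5)*(x^2 + 5))/(x^2 + 5)^3
Second-derivative test at each critical point:
  f''(-3.8117) = 0.0537 > 0 → local minimum
  f''(1.3117) = -0.4537 < 0 → local maximum

Critical points: x = -sqrt(105)/4 - 5/4 ≈ -3.8117 (local minimum); x = -5/4 + sqrt(105)/4 ≈ 1.3117 (local maximum)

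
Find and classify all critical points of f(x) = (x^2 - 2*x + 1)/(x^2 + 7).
f'(x) = 2*(x^2 + 6*x - 7)/(x^4 + 14*x^2 + 49)

Solve f'(x) = 0:
  f'(x) = 2*(x - 1)*(x + 7)/(x^2 + 7)^2; the denominator is positive wherever f is defined, so f'(x) = 0 ⇔ 2*x^2 + 12*x - 14 = 0.
  Factor: 2*x^2 + 12*x - 14 = 2*(x - 1)*(x + 7) = 0.
  ⇒ x = -7, 1

f''(x) = 4*(-x^3 - 9*x^2 + 21*x + 21)/(x^6 + 21*x^4 + 147*x^2 + 343)
Second-derivative test at each critical point:
  f''(-7) = -1/196 < 0 → local maximum
  f''(1) = 1/4 > 0 → local minimum

Critical points: x = -7 (local maximum); x = 1 (local minimum)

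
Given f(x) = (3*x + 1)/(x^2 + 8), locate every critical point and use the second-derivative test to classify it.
f'(x) = (-3*x^2 - 2*x + 24)/(x^4 + 16*x^2 + 64)

Solve f'(x) = 0:
  f'(x) = -(3*x^2 + 2*x - 24)/(x^2 + 8)^2; the denominator is positive wherever f is defined, so f'(x) = 0 ⇔ -3*x^2 - 2*x + 24 = 0.
  3*x^2 + 2*x - 24 = 0 has no rational roots; quadratic formula: x = (-2 ± √292)/6.
  ⇒ x = -sqrt(73)/3 - 1/3 ≈ -3.1813, -1/3 + sqrt(73)/3 ≈ 2.5147

f''(x) = 2*(4*x^2*(3*x + 1) - (9*x + 1)*(x^2 + 8))/(x^2 + 8)^3
Second-derivative test at each critical point:
  f''(-3.1813) = 0.0520 > 0 → local minimum
  f''(2.5147) = -0.0833 < 0 → local maximum

Critical points: x = -sqrt(73)/3 - 1/3 ≈ -3.1813 (local minimum); x = -1/3 + sqrt(73)/3 ≈ 2.5147 (local maximum)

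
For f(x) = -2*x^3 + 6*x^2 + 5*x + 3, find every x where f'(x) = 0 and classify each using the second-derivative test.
f'(x) = -6*x^2 + 12*x + 5

Solve f'(x) = 0:
  6*x^2 - 12*x - 5 = 0 has no rational roots; quadratic formula: x = (12 ± √264)/12.
  ⇒ x = 1 - sqrt(66)/6 ≈ -0.3540, 1 + sqrt(66)/6 ≈ 2.3540

f''(x) = 12 - 12*x
Second-derivative test at each critical point:
  f''(-0.3540) = 16.2481 > 0 → local minimum
  f''(2.3540) = -16.2481 < 0 → local maximum

Critical points: x = 1 - sqrt(66)/6 ≈ -0.3540 (local minimum); x = 1 + sqrt(66)/6 ≈ 2.3540 (local maximum)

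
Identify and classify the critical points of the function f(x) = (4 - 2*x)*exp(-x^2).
f'(x) = 2*(2*x*(x - 2) - 1)*exp(-x^2)

Solve f'(x) = 0:
  f'(x) = (4*x^2 - 8*x - 2)·exp(-x^2) and exp(-x^2) > 0 for every x, so f'(x) = 0 ⇔ 4*x^2 - 8*x - 2 = 0.
  Factor: 4*x^2 - 8*x - 2 = 2*(2*x^2 - 4*x - 1); 2*x^2 - 4*x - 1 = 0 has no rational roots; quadratic formula: x = (4 ± √24)/4.
  ⇒ x = 1 - sqrt(6)/2 ≈ -0.2247, 1 + sqrt(6)/2 ≈ 2.2247

f''(x) = 4*(2*x^2*(2 - x) + 3*x - 2)*exp(-x^2)
Second-derivative test at each critical point:
  f''(-0.2247) = -9.3154 < 0 → local maximum
  f''(2.2247) = 0.0694 > 0 → local minimum

Critical points: x = 1 - sqrt(6)/2 ≈ -0.2247 (local maximum); x = 1 + sqrt(6)/2 ≈ 2.2247 (local minimum)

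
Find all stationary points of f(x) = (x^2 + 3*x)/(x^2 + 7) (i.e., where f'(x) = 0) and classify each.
f'(x) = (-3*x^2 + 14*x + 21)/(x^4 + 14*x^2 + 49)

Solve f'(x) = 0:
  f'(x) = -(3*x^2 - 14*x - 21)/(x^2 + 7)^2; the denominator is positive wherever f is defined, so f'(x) = 0 ⇔ -3*x^2 + 14*x + 21 = 0.
  3*x^2 - 14*x - 21 = 0 has no rational roots; quadratic formula: x = (14 ± √448)/6.
  ⇒ x = 7/3 - 4*sqrt(7)/3 ≈ -1.1943, 7/3 + 4*sqrt(7)/3 ≈ 5.8610

f''(x) = 2*(3*x^3 - 21*x^2 - 63*x + 49)/(x^6 + 21*x^4 + 147*x^2 + 343)
Second-derivative test at each critical point:
  f''(-1.1943) = 0.2981 > 0 → local minimum
  f''(5.8610) = -0.0124 < 0 → local maximum

Critical points: x = 7/3 - 4*sqrt(7)/3 ≈ -1.1943 (local minimum); x = 7/3 + 4*sqrt(7)/3 ≈ 5.8610 (local maximum)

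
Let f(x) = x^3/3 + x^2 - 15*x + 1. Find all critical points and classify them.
f'(x) = x^2 + 2*x - 15

Solve f'(x) = 0:
  Factor: x^2 + 2*x - 15 = (x - 3)*(x + 5) = 0.
  ⇒ x = -5, 3

f''(x) = 2*x + 2
Second-derivative test at each critical point:
  f''(-5) = -8 < 0 → local maximum
  f''(3) = 8 > 0 → local minimum

Critical points: x = -5 (local maximum); x = 3 (local minimum)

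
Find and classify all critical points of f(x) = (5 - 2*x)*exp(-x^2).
f'(x) = 2*(x*(2*x - 5) - 1)*exp(-x^2)

Solve f'(x) = 0:
  f'(x) = (4*x^2 - 10*x - 2)·exp(-x^2) and exp(-x^2) > 0 for every x, so f'(x) = 0 ⇔ 4*x^2 - 10*x - 2 = 0.
  Factor: 4*x^2 - 10*x - 2 = 2*(2*x^2 - 5*x - 1); 2*x^2 - 5*x - 1 = 0 has no rational roots; quadratic formula: x = (5 ± √33)/4.
  ⇒ x = 5/4 - sqrt(33)/4 ≈ -0.1861, 5/4 + sqrt(33)/4 ≈ 2.6861

f''(x) = 2*(2*x^2*(5 - 2*x) + 6*x - 5)*exp(-x^2)
Second-derivative test at each critical point:
  f''(-0.1861) = -11.0979 < 0 → local maximum
  f''(2.6861) = 0.0084 > 0 → local minimum

Critical points: x = 5/4 - sqrt(33)/4 ≈ -0.1861 (local maximum); x = 5/4 + sqrt(33)/4 ≈ 2.6861 (local minimum)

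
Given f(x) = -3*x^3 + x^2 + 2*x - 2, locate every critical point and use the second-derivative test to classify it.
f'(x) = -9*x^2 + 2*x + 2

Solve f'(x) = 0:
  9*x^2 - 2*x - 2 = 0 has no rational roots; quadratic formula: x = (2 ± √76)/18.
  ⇒ x = 1/9 - sqrt(19)/9 ≈ -0.3732, 1/9 + sqrt(19)/9 ≈ 0.5954

f''(x) = 2 - 18*x
Second-derivative test at each critical point:
  f''(-0.3732) = 8.7178 > 0 → local minimum
  f''(0.5954) = -8.7178 < 0 → local maximum

Critical points: x = 1/9 - sqrt(19)/9 ≈ -0.3732 (local minimum); x = 1/9 + sqrt(19)/9 ≈ 0.5954 (local maximum)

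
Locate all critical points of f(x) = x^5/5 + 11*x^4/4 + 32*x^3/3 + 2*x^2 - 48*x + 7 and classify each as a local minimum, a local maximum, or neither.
f'(x) = x^4 + 11*x^3 + 32*x^2 + 4*x - 48

Solve f'(x) = 0:
  Factor: x^4 + 11*x^3 + 32*x^2 + 4*x - 48 = (x - 1)*(x + 2)*(x + 4)*(x + 6) = 0.
  ⇒ x = -6, -4, -2, 1

f''(x) = 4*x^3 + 33*x^2 + 64*x + 4
Second-derivative test at each critical point:
  f''(-6) = -56 < 0 → local maximum
  f''(-4) = 20 > 0 → local minimum
  f''(-2) = -24 < 0 → local maximum
  f''(1) = 105 > 0 → local minimum

Critical points: x = -6 (local maximum); x = -4 (local minimum); x = -2 (local maximum); x = 1 (local minimum)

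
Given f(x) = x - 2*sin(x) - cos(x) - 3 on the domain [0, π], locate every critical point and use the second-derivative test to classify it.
f'(x) = sin(x) - 2*cos(x) + 1

Solve f'(x) = 0 on [0, π]:
  f'(x) = 0 ⇔ sin(x) - 2*cos(x) = -1. Write the left side as R·cos(x + φ) with R = √((-2)² + (-1)²) = sqrt(5), cos φ = -2*sqrt(5)/5, sin φ = -sqrt(5)/5; then cos(x + φ) = -sqrt(5)/5. Solve for x and keep the solutions lying in [0, π].
  ⇒ x = atan(3/4) ≈ 0.6435

f''(x) = 2*sin(x) + cos(x)
Second-derivative test at each critical point:
  f''(0.6435) = 2 > 0 → local minimum

Critical points: x = atan(3/4) ≈ 0.6435 (local minimum)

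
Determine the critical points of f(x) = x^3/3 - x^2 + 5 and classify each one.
f'(x) = x*(x - 2)

Solve f'(x) = 0:
  Factor: x^2 - 2*x = x*(x - 2) = 0.
  ⇒ x = 0, 2

f''(x) = 2*x - 2
Second-derivative test at each critical point:
  f''(0) = -2 < 0 → local maximum
  f''(2) = 2 > 0 → local minimum

Critical points: x = 0 (local maximum); x = 2 (local minimum)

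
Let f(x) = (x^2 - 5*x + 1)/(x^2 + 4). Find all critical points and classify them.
f'(x) = (5*x^2 + 6*x - 20)/(x^4 + 8*x^2 + 16)

Solve f'(x) = 0:
  f'(x) = (5*x^2 + 6*x - 20)/(x^2 + 4)^2; the denominator is positive wherever f is defined, so f'(x) = 0 ⇔ 5*x^2 + 6*x - 20 = 0.
  5*x^2 + 6*x - 20 = 0 has no rational roots; quadratic formula: x = (-6 ± √436)/10.
  ⇒ x = -sqrt(109)/5 - 3/5 ≈ -2.6881, -3/5 + sqrt(109)/5 ≈ 1.4881

f''(x) = 2*(-5*x^3 - 9*x^2 + 60*x + 12)/(x^6 + 12*x^4 + 48*x^2 + 64)
Second-derivative test at each critical point:
  f''(-2.6881) = -0.1657 < 0 → local maximum
  f''(1.4881) = 0.5407 > 0 → local minimum

Critical points: x = -sqrt(109)/5 - 3/5 ≈ -2.6881 (local maximum); x = -3/5 + sqrt(109)/5 ≈ 1.4881 (local minimum)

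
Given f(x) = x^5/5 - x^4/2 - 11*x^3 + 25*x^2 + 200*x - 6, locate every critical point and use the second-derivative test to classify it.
f'(x) = x^4 - 2*x^3 - 33*x^2 + 50*x + 200

Solve f'(x) = 0:
  Factor: x^4 - 2*x^3 - 33*x^2 + 50*x + 200 = (x - 5)*(x - 4)*(x + 2)*(x + 5) = 0.
  ⇒ x = -5, -2, 4, 5

f''(x) = 4*x^3 - 6*x^2 - 66*x + 50
Second-derivative test at each critical point:
  f''(-5) = -270 < 0 → local maximum
  f''(-2) = 126 > 0 → local minimum
  f''(4) = -54 < 0 → local maximum
  f''(5) = 70 > 0 → local minimum

Critical points: x = -5 (local maximum); x = -2 (local minimum); x = 4 (local maximum); x = 5 (local minimum)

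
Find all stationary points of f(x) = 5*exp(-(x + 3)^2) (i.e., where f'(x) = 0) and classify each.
f'(x) = 10*(-x - 3)*exp(-(x + 3)^2)

Solve f'(x) = 0:
  f'(x) = (-10*x - 30)·exp(-(x + 3)^2) and exp(-(x + 3)^2) > 0 for every x, so f'(x) = 0 ⇔ -10*x - 30 = 0.
  Factor: -10*x - 30 = -10*(x + 3) = 0.
  ⇒ x = -3

f''(x) = 10*(2*(x + 3)^2 - 1)*exp(-(x + 3)^2)
Second-derivative test at each critical point:
  f''(-3) = -10 < 0 → local maximum

Critical points: x = -3 (local maximum)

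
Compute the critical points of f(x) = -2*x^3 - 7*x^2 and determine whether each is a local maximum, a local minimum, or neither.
f'(x) = 2*x*(-3*x - 7)

Solve f'(x) = 0:
  Factor: -6*x^2 - 14*x = -2*x*(3*x + 7) = 0.
  ⇒ x = -7/3, 0

f''(x) = -12*x - 14
Second-derivative test at each critical point:
  f''(-7/3) = 14 > 0 → local minimum
  f''(0) = -14 < 0 → local maximum

Critical points: x = -7/3 (local minimum); x = 0 (local maximum)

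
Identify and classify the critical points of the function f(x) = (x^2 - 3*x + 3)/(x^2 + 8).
f'(x) = (3*x^2 + 10*x - 24)/(x^4 + 16*x^2 + 64)

Solve f'(x) = 0:
  f'(x) = (3*x^2 + 10*x - 24)/(x^2 + 8)^2; the denominator is positive wherever f is defined, so f'(x) = 0 ⇔ 3*x^2 + 10*x - 24 = 0.
  3*x^2 + 10*x - 24 = 0 has no rational roots; quadratic formula: x = (-10 ± √388)/6.
  ⇒ x = -sqrt(97)/3 - 5/3 ≈ -4.9496, -5/3 + sqrt(97)/3 ≈ 1.6163

f''(x) = 2*(-3*x^3 - 15*x^2 + 72*x + 40)/(x^6 + 24*x^4 + 192*x^2 + 512)
Second-derivative test at each critical point:
  f''(-4.9496) = -0.0187 < 0 → local maximum
  f''(1.6163) = 0.1749 > 0 → local minimum

Critical points: x = -sqrt(97)/3 - 5/3 ≈ -4.9496 (local maximum); x = -5/3 + sqrt(97)/3 ≈ 1.6163 (local minimum)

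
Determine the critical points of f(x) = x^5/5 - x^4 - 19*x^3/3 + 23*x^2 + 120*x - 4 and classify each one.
f'(x) = x^4 - 4*x^3 - 19*x^2 + 46*x + 120

Solve f'(x) = 0:
  Factor: x^4 - 4*x^3 - 19*x^2 + 46*x + 120 = (x - 5)*(x - 4)*(x + 2)*(x + 3) = 0.
  ⇒ x = -3, -2, 4, 5

f''(x) = 4*x^3 - 12*x^2 - 38*x + 46
Second-derivative test at each critical point:
  f''(-3) = -56 < 0 → local maximum
  f''(-2) = 42 > 0 → local minimum
  f''(4) = -42 < 0 → local maximum
  f''(5) = 56 > 0 → local minimum

Critical points: x = -3 (local maximum); x = -2 (local minimum); x = 4 (local maximum); x = 5 (local minimum)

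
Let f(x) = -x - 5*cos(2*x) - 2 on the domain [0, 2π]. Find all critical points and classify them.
f'(x) = 10*sin(2*x) - 1

Solve f'(x) = 0 on [0, 2π]:
  f'(x) = 0 ⇔ sin(2*x) = 1/10, i.e. 2*x = arcsin(1/10) + 2nπ or 2*x = π − arcsin(1/10) + 2nπ; keep the solutions lying in [0, 2π].
  ⇒ x = asin(1/10)/2 ≈ 0.0501, -asin(1/10)/2 + pi/2 ≈ 1.5207, asin(1/10)/2 + pi ≈ 3.1917, -asin(1/10)/2 + 3*pi/2 ≈ 4.6623

f''(x) = 20*cos(2*x)
Second-derivative test at each critical point:
  f''(0.0501) = 19.8997 > 0 → local minimum
  f''(1.5207) = -19.8997 < 0 → local maximum
  f''(3.1917) = 19.8997 > 0 → local minimum
  f''(4.6623) = -19.8997 < 0 → local maximum

Critical points: x = asin(1/10)/2 ≈ 0.0501 (local minimum); x = -asin(1/10)/2 + pi/2 ≈ 1.5207 (local maximum); x = asin(1/10)/2 + pi ≈ 3.1917 (local minimum); x = -asin(1/10)/2 + 3*pi/2 ≈ 4.6623 (local maximum)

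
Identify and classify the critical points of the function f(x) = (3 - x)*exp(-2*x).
f'(x) = (2*x - 7)*exp(-2*x)

Solve f'(x) = 0:
  f'(x) = (2*x - 7)·exp(-2*x) and exp(-2*x) > 0 for every x, so f'(x) = 0 ⇔ 2*x - 7 = 0.
  2*x - 7 = 0.
  ⇒ x = 7/2

f''(x) = 4*(4 - x)*exp(-2*x)
Second-derivative test at each critical point:
  f''(7/2) = 0.0018 > 0 → local minimum

Critical points: x = 7/2 (local minimum)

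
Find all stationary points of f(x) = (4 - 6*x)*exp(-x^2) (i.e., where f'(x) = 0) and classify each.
f'(x) = 2*(2*x*(3*x - 2) - 3)*exp(-x^2)

Solve f'(x) = 0:
  f'(x) = (12*x^2 - 8*x - 6)·exp(-x^2) and exp(-x^2) > 0 for every x, so f'(x) = 0 ⇔ 12*x^2 - 8*x - 6 = 0.
  Factor: 12*x^2 - 8*x - 6 = 2*(6*x^2 - 4*x - 3); 6*x^2 - 4*x - 3 = 0 has no rational roots; quadratic formula: x = (4 ± √88)/12.
  ⇒ x = 1/3 - sqrt(22)/6 ≈ -0.4484, 1/3 + sqrt(22)/6 ≈ 1.1151

f''(x) = 4*(2*x^2*(2 - 3*x) + 9*x - 2)*exp(-x^2)
Second-derivative test at each critical point:
  f''(-0.4484) = -15.3444 < 0 → local maximum
  f''(1.1151) = 5.4110 > 0 → local minimum

Critical points: x = 1/3 - sqrt(22)/6 ≈ -0.4484 (local maximum); x = 1/3 + sqrt(22)/6 ≈ 1.1151 (local minimum)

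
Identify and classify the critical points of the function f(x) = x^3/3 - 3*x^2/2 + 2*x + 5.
f'(x) = x^2 - 3*x + 2

Solve f'(x) = 0:
  Factor: x^2 - 3*x + 2 = (x - 2)*(x - 1) = 0.
  ⇒ x = 1, 2

f''(x) = 2*x - 3
Second-derivative test at each critical point:
  f''(1) = -1 < 0 → local maximum
  f''(2) = 1 > 0 → local minimum

Critical points: x = 1 (local maximum); x = 2 (local minimum)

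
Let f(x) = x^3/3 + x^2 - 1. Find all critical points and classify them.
f'(x) = x*(x + 2)

Solve f'(x) = 0:
  Factor: x^2 + 2*x = x*(x + 2) = 0.
  ⇒ x = -2, 0

f''(x) = 2*x + 2
Second-derivative test at each critical point:
  f''(-2) = -2 < 0 → local maximum
  f''(0) = 2 > 0 → local minimum

Critical points: x = -2 (local maximum); x = 0 (local minimum)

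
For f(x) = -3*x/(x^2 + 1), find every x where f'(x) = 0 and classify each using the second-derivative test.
f'(x) = 3*(x^2 - 1)/(x^2 + 1)^2

Solve f'(x) = 0:
  f'(x) = 3*(x - 1)*(x + 1)/(x^2 + 1)^2; the denominator is positive wherever f is defined, so f'(x) = 0 ⇔ 3*x^2 - 3 = 0.
  Factor: 3*x^2 - 3 = 3*(x - 1)*(x + 1) = 0.
  ⇒ x = -1, 1

f''(x) = 6*x*(3 - x^2)/(x^2 + 1)^3
Second-derivative test at each critical point:
  f''(-1) = -3/2 < 0 → local maximum
  f''(1) = 3/2 > 0 → local minimum

Critical points: x = -1 (local maximum); x = 1 (local minimum)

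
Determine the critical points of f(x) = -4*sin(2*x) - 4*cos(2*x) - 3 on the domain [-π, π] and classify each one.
f'(x) = -8*sqrt(2)*cos(2*x + pi/4)

Solve f'(x) = 0 on [-π, π]:
  f'(x) = 0 ⇔ -4*cos(2*x) = -4*sin(2*x) ⇔ tan(2*x) = 1, i.e. 2*x = arctan(1) + nπ; keep the solutions lying in [-π, π].
  ⇒ x = -7*pi/8 ≈ -2.7489, -3*pi/8 ≈ -1.1781, pi/8 ≈ 0.3927, 5*pi/8 ≈ 1.9635

f''(x) = 16*sqrt(2)*sin(2*x + pi/4)
Second-derivative test at each critical point:
  f''(-2.7489) = 22.6274 > 0 → local minimum
  f''(-1.1781) = -22.6274 < 0 → local maximum
  f''(0.3927) = 22.6274 > 0 → local minimum
  f''(1.9635) = -22.6274 < 0 → local maximum

Critical points: x = -7*pi/8 ≈ -2.7489 (local minimum); x = -3*pi/8 ≈ -1.1781 (local maximum); x = pi/8 ≈ 0.3927 (local minimum); x = 5*pi/8 ≈ 1.9635 (local maximum)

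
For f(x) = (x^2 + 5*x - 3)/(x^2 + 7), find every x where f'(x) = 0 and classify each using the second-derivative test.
f'(x) = 5*(-x^2 + 4*x + 7)/(x^4 + 14*x^2 + 49)

Solve f'(x) = 0:
  f'(x) = -5*(x^2 - 4*x - 7)/(x^2 + 7)^2; the denominator is positive wherever f is defined, so f'(x) = 0 ⇔ -5*x^2 + 20*x + 35 = 0.
  Factor: -5*x^2 + 20*x + 35 = -5*(x^2 - 4*x - 7); x^2 - 4*x - 7 = 0 has no rational roots; quadratic formula: x = (4 ± √44)/2.
  ⇒ x = 2 - sqrt(11) ≈ -1.3166, 2 + sqrt(11) ≈ 5.3166

f''(x) = 10*(x^3 - 6*x^2 - 21*x + 14)/(x^6 + 21*x^4 + 147*x^2 + 343)
Second-derivative test at each critical point:
  f''(-1.3166) = 0.4348 > 0 → local minimum
  f''(5.3166) = -0.0267 < 0 → local maximum

Critical points: x = 2 - sqrt(11) ≈ -1.3166 (local minimum); x = 2 + sqrt(11) ≈ 5.3166 (local maximum)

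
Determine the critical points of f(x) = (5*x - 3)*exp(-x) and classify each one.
f'(x) = (8 - 5*x)*exp(-x)

Solve f'(x) = 0:
  f'(x) = (8 - 5*x)·exp(-x) and exp(-x) > 0 for every x, so f'(x) = 0 ⇔ 8 - 5*x = 0.
  8 - 5*x = 0.
  ⇒ x = 8/5

f''(x) = (5*x - 13)*exp(-x)
Second-derivative test at each critical point:
  f''(8/5) = -1.0095 < 0 → local maximum

Critical points: x = 8/5 (local maximum)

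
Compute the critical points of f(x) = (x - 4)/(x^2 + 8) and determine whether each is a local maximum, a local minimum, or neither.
f'(x) = (x^2 - 2*x*(x - 4) + 8)/(x^2 + 8)^2

Solve f'(x) = 0:
  f'(x) = -(x^2 - 8*x - 8)/(x^2 + 8)^2; the denominator is positive wherever f is defined, so f'(x) = 0 ⇔ -x^2 + 8*x + 8 = 0.
  x^2 - 8*x - 8 = 0 has no rational roots; quadratic formula: x = (8 ± √96)/2.
  ⇒ x = 4 - 2*sqrt(6) ≈ -0.8990, 4 + 2*sqrt(6) ≈ 8.8990

f''(x) = 2*(4*x^2*(x - 4) + (4 - 3*x)*(x^2 + 8))/(x^2 + 8)^3
Second-derivative test at each critical point:
  f''(-0.8990) = 0.1263 > 0 → local minimum
  f''(8.8990) = -0.0013 < 0 → local maximum

Critical points: x = 4 - 2*sqrt(6) ≈ -0.8990 (local minimum); x = 4 + 2*sqrt(6) ≈ 8.8990 (local maximum)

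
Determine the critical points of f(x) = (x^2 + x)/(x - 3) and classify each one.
f'(x) = (x^2 - 6*x - 3)/(x^2 - 6*x + 9)

Solve f'(x) = 0:
  f'(x) = (x^2 - 6*x - 3)/(x - 3)^2; the denominator is positive wherever f is defined, so f'(x) = 0 ⇔ x^2 - 6*x - 3 = 0.
  x^2 - 6*x - 3 = 0 has no rational roots; quadratic formula: x = (6 ± √48)/2.
  ⇒ x = 3 - 2*sqrt(3) ≈ -0.4641, 3 + 2*sqrt(3) ≈ 6.4641

f''(x) = 24/(x^3 - 9*x^2 + 27*x - 27)
Second-derivative test at each critical point:
  f''(-0.4641) = -0.5774 < 0 → local maximum
  f''(6.4641) = 0.5774 > 0 → local minimum

Critical points: x = 3 - 2*sqrt(3) ≈ -0.4641 (local maximum); x = 3 + 2*sqrt(3) ≈ 6.4641 (local minimum)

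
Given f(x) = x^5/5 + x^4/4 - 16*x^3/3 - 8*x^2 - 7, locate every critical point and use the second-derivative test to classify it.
f'(x) = x*(x^3 + x^2 - 16*x - 16)

Solve f'(x) = 0:
  Factor: x^4 + x^3 - 16*x^2 - 16*x = x*(x - 4)*(x + 1)*(x + 4) = 0.
  ⇒ x = -4, -1, 0, 4

f''(x) = 4*x^3 + 3*x^2 - 32*x - 16
Second-derivative test at each critical point:
  f''(-4) = -96 < 0 → local maximum
  f''(-1) = 15 > 0 → local minimum
  f''(0) = -16 < 0 → local maximum
  f''(4) = 160 > 0 → local minimum

Critical points: x = -4 (local maximum); x = -1 (local minimum); x = 0 (local maximum); x = 4 (local minimum)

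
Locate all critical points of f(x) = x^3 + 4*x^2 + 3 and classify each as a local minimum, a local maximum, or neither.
f'(x) = x*(3*x + 8)

Solve f'(x) = 0:
  Factor: 3*x^2 + 8*x = x*(3*x + 8) = 0.
  ⇒ x = -8/3, 0

f''(x) = 6*x + 8
Second-derivative test at each critical point:
  f''(-8/3) = -8 < 0 → local maximum
  f''(0) = 8 > 0 → local minimum

Critical points: x = -8/3 (local maximum); x = 0 (local minimum)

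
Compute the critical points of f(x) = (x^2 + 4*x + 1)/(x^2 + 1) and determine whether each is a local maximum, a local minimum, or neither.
f'(x) = 4*(1 - x^2)/(x^4 + 2*x^2 + 1)

Solve f'(x) = 0:
  f'(x) = -4*(x - 1)*(x + 1)/(x^2 + 1)^2; the denominator is positive wherever f is defined, so f'(x) = 0 ⇔ 4 - 4*x^2 = 0.
  Factor: 4 - 4*x^2 = -4*(x - 1)*(x + 1) = 0.
  ⇒ x = -1, 1

f''(x) = 8*x*(x^2 - 3)/(x^6 + 3*x^4 + 3*x^2 + 1)
Second-derivative test at each critical point:
  f''(-1) = 2 > 0 → local minimum
  f''(1) = -2 < 0 → local maximum

Critical points: x = -1 (local minimum); x = 1 (local maximum)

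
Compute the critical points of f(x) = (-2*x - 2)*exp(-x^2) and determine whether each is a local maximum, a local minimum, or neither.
f'(x) = 2*(2*x*(x + 1) - 1)*exp(-x^2)

Solve f'(x) = 0:
  f'(x) = (4*x^2 + 4*x - 2)·exp(-x^2) and exp(-x^2) > 0 for every x, so f'(x) = 0 ⇔ 4*x^2 + 4*x - 2 = 0.
  Factor: 4*x^2 + 4*x - 2 = 2*(2*x^2 + 2*x - 1); 2*x^2 + 2*x - 1 = 0 has no rational roots; quadratic formula: x = (-2 ± √12)/4.
  ⇒ x = -sqrt(3)/2 - 1/2 ≈ -1.3660, -1/2 + sqrt(3)/2 ≈ 0.3660

f''(x) = 4*(-2*x^2*(x + 1) + 3*x + 1)*exp(-x^2)
Second-derivative test at each critical point:
  f''(-1.3660) = -1.0721 < 0 → local maximum
  f''(0.3660) = 6.0595 > 0 → local minimum

Critical points: x = -sqrt(3)/2 - 1/2 ≈ -1.3660 (local maximum); x = -1/2 + sqrt(3)/2 ≈ 0.3660 (local minimum)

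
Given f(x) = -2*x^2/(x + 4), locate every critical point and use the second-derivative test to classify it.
f'(x) = 2*x*(-x - 8)/(x + 4)^2

Solve f'(x) = 0:
  f'(x) = -2*x*(x + 8)/(x + 4)^2; the denominator is positive wherever f is defined, so f'(x) = 0 ⇔ -2*x^2 - 16*x = 0.
  Factor: -2*x^2 - 16*x = -2*x*(x + 8) = 0.
  ⇒ x = -8, 0

f''(x) = -64/(x^3 + 12*x^2 + 48*x + 64)
Second-derivative test at each critical point:
  f''(-8) = 1 > 0 → local minimum
  f''(0) = -1 < 0 → local maximum

Critical points: x = -8 (local minimum); x = 0 (local maximum)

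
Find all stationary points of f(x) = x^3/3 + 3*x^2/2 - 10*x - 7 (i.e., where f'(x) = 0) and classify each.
f'(x) = x^2 + 3*x - 10

Solve f'(x) = 0:
  Factor: x^2 + 3*x - 10 = (x - 2)*(x + 5) = 0.
  ⇒ x = -5, 2

f''(x) = 2*x + 3
Second-derivative test at each critical point:
  f''(-5) = -7 < 0 → local maximum
  f''(2) = 7 > 0 → local minimum

Critical points: x = -5 (local maximum); x = 2 (local minimum)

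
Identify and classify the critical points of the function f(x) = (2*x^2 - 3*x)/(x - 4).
f'(x) = 2*(x^2 - 8*x + 6)/(x^2 - 8*x + 16)

Solve f'(x) = 0:
  f'(x) = 2*(x^2 - 8*x + 6)/(x - 4)^2; the denominator is positive wherever f is defined, so f'(x) = 0 ⇔ 2*x^2 - 16*x + 12 = 0.
  Factor: 2*x^2 - 16*x + 12 = 2*(x^2 - 8*x + 6); x^2 - 8*x + 6 = 0 has no rational roots; quadratic formula: x = (8 ± √40)/2.
  ⇒ x = 4 - sqrt(10) ≈ 0.8377, sqrt(10) + 4 ≈ 7.1623

f''(x) = 40/(x^3 - 12*x^2 + 48*x - 64)
Second-derivative test at each critical point:
  f''(0.8377) = -1.2649 < 0 → local maximum
  f''(7.1623) = 1.2649 > 0 → local minimum

Critical points: x = 4 - sqrt(10) ≈ 0.8377 (local maximum); x = sqrt(10) + 4 ≈ 7.1623 (local minimum)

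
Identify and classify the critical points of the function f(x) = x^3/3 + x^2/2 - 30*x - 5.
f'(x) = x^2 + x - 30

Solve f'(x) = 0:
  Factor: x^2 + x - 30 = (x - 5)*(x + 6) = 0.
  ⇒ x = -6, 5

f''(x) = 2*x + 1
Second-derivative test at each critical point:
  f''(-6) = -11 < 0 → local maximum
  f''(5) = 11 > 0 → local minimum

Critical points: x = -6 (local maximum); x = 5 (local minimum)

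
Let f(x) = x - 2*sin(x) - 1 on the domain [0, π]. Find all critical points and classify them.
f'(x) = 1 - 2*cos(x)

Solve f'(x) = 0 on [0, π]:
  f'(x) = 0 ⇔ cos(x) = 1/2, i.e. x = ±arccos(1/2) + 2nπ; keep the solutions lying in [0, π].
  ⇒ x = pi/3 ≈ 1.0472

f''(x) = 2*sin(x)
Second-derivative test at each critical point:
  f''(1.0472) = 1.7321 > 0 → local minimum

Critical points: x = pi/3 ≈ 1.0472 (local minimum)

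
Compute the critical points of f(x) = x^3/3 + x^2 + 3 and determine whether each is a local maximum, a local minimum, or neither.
f'(x) = x*(x + 2)

Solve f'(x) = 0:
  Factor: x^2 + 2*x = x*(x + 2) = 0.
  ⇒ x = -2, 0

f''(x) = 2*x + 2
Second-derivative test at each critical point:
  f''(-2) = -2 < 0 → local maximum
  f''(0) = 2 > 0 → local minimum

Critical points: x = -2 (local maximum); x = 0 (local minimum)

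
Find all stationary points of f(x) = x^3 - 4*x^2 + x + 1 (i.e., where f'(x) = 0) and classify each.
f'(x) = 3*x^2 - 8*x + 1

Solve f'(x) = 0:
  3*x^2 - 8*x + 1 = 0 has no rational roots; quadratic formula: x = (8 ± √52)/6.
  ⇒ x = 4/3 - sqrt(13)/3 ≈ 0.1315, sqrt(13)/3 + 4/3 ≈ 2.5352

f''(x) = 6*x - 8
Second-derivative test at each critical point:
  f''(0.1315) = -7.2111 < 0 → local maximum
  f''(2.5352) = 7.2111 > 0 → local minimum

Critical points: x = 4/3 - sqrt(13)/3 ≈ 0.1315 (local maximum); x = sqrt(13)/3 + 4/3 ≈ 2.5352 (local minimum)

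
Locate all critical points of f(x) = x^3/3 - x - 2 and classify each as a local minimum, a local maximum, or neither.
f'(x) = x^2 - 1

Solve f'(x) = 0:
  Factor: x^2 - 1 = (x - 1)*(x + 1) = 0.
  ⇒ x = -1, 1

f''(x) = 2*x
Second-derivative test at each critical point:
  f''(-1) = -2 < 0 → local maximum
  f''(1) = 2 > 0 → local minimum

Critical points: x = -1 (local maximum); x = 1 (local minimum)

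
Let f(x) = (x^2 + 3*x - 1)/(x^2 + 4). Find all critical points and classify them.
f'(x) = (-3*x^2 + 10*x + 12)/(x^4 + 8*x^2 + 16)

Solve f'(x) = 0:
  f'(x) = -(3*x^2 - 10*x - 12)/(x^2 + 4)^2; the denominator is positive wherever f is defined, so f'(x) = 0 ⇔ -3*x^2 + 10*x + 12 = 0.
  3*x^2 - 10*x - 12 = 0 has no rational roots; quadratic formula: x = (10 ± √244)/6.
  ⇒ x = 5/3 - sqrt(61)/3 ≈ -0.9367, 5/3 + sqrt(61)/3 ≈ 4.2701

f''(x) = 2*(3*x^3 - 15*x^2 - 36*x + 20)/(x^6 + 12*x^4 + 48*x^2 + 64)
Second-derivative test at each critical point:
  f''(-0.9367) = 0.6566 > 0 → local minimum
  f''(4.2701) = -0.0316 < 0 → local maximum

Critical points: x = 5/3 - sqrt(61)/3 ≈ -0.9367 (local minimum); x = 5/3 + sqrt(61)/3 ≈ 4.2701 (local maximum)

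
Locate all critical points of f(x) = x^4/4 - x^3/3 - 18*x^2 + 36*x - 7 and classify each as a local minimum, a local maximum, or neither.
f'(x) = x^3 - x^2 - 36*x + 36

Solve f'(x) = 0:
  Factor: x^3 - x^2 - 36*x + 36 = (x - 6)*(x - 1)*(x + 6) = 0.
  ⇒ x = -6, 1, 6

f''(x) = 3*x^2 - 2*x - 36
Second-derivative test at each critical point:
  f''(-6) = 84 > 0 → local minimum
  f''(1) = -35 < 0 → local maximum
  f''(6) = 60 > 0 → local minimum

Critical points: x = -6 (local minimum); x = 1 (local maximum); x = 6 (local minimum)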